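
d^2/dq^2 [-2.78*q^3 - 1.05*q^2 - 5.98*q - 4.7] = -16.68*q - 2.1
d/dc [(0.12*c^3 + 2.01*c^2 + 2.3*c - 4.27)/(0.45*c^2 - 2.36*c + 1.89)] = (0.054*c^4 - 0.5664*c^3 - 5.0982*c^2 + 11.4408*c - 5.7302)/(0.2025*c^4 - 2.124*c^3 + 7.2706*c^2 - 8.9208*c + 3.5721)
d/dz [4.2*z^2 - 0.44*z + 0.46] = 8.4*z - 0.44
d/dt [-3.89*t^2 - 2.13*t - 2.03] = -7.78*t - 2.13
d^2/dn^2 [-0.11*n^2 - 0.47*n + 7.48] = -0.220000000000000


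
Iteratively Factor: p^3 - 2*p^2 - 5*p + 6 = (p - 3)*(p^2 + p - 2) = (p - 3)*(p - 1)*(p + 2)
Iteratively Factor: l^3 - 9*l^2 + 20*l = (l)*(l^2 - 9*l + 20) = l*(l - 5)*(l - 4)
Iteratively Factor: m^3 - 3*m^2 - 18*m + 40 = (m + 4)*(m^2 - 7*m + 10) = (m - 5)*(m + 4)*(m - 2)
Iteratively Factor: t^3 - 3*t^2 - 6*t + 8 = (t - 1)*(t^2 - 2*t - 8) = (t - 1)*(t + 2)*(t - 4)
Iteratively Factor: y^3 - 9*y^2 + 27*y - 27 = (y - 3)*(y^2 - 6*y + 9) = (y - 3)^2*(y - 3)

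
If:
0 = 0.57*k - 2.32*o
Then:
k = 4.07017543859649*o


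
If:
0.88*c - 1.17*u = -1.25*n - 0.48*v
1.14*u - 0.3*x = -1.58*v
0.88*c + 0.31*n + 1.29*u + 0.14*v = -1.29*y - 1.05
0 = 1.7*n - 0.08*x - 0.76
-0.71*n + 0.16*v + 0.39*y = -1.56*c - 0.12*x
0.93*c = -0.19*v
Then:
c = -0.63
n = 1.66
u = 2.56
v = 3.06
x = 25.87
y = -3.68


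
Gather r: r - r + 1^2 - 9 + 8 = 0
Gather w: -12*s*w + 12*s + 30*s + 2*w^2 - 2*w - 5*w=42*s + 2*w^2 + w*(-12*s - 7)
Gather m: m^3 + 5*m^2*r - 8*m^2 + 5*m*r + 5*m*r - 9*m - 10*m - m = m^3 + m^2*(5*r - 8) + m*(10*r - 20)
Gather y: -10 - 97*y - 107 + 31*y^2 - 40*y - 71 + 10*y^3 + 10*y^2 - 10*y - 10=10*y^3 + 41*y^2 - 147*y - 198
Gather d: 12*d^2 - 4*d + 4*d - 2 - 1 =12*d^2 - 3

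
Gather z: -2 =-2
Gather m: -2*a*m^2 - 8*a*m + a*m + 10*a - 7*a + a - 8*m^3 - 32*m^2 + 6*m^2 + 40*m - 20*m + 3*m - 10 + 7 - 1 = 4*a - 8*m^3 + m^2*(-2*a - 26) + m*(23 - 7*a) - 4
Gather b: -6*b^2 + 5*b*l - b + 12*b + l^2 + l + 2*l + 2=-6*b^2 + b*(5*l + 11) + l^2 + 3*l + 2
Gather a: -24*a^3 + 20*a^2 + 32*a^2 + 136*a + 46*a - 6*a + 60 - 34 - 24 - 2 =-24*a^3 + 52*a^2 + 176*a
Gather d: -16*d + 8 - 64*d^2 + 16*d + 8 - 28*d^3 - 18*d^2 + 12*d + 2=-28*d^3 - 82*d^2 + 12*d + 18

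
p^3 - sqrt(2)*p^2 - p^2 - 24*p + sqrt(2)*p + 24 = (p - 1)*(p - 4*sqrt(2))*(p + 3*sqrt(2))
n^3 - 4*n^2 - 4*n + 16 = (n - 4)*(n - 2)*(n + 2)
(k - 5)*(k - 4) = k^2 - 9*k + 20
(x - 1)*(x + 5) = x^2 + 4*x - 5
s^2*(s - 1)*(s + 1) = s^4 - s^2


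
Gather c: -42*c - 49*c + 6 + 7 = 13 - 91*c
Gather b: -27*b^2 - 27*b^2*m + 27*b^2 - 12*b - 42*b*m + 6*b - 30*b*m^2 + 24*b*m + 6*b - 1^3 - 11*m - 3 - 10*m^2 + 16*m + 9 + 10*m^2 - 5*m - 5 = -27*b^2*m + b*(-30*m^2 - 18*m)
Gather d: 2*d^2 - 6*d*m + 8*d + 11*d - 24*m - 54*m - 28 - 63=2*d^2 + d*(19 - 6*m) - 78*m - 91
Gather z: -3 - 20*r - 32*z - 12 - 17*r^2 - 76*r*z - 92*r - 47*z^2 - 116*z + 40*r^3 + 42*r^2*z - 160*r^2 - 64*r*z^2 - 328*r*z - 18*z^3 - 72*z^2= 40*r^3 - 177*r^2 - 112*r - 18*z^3 + z^2*(-64*r - 119) + z*(42*r^2 - 404*r - 148) - 15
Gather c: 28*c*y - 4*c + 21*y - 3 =c*(28*y - 4) + 21*y - 3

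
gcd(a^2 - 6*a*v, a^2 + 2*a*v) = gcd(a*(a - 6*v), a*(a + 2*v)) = a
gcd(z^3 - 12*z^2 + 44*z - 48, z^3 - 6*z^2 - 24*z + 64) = z - 2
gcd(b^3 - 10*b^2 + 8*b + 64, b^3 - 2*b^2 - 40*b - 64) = b^2 - 6*b - 16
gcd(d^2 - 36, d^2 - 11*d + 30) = d - 6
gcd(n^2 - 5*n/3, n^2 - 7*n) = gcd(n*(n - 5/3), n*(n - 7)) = n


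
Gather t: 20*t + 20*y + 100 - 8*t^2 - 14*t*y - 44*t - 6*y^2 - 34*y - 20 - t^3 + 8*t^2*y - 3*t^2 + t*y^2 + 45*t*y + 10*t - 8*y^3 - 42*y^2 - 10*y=-t^3 + t^2*(8*y - 11) + t*(y^2 + 31*y - 14) - 8*y^3 - 48*y^2 - 24*y + 80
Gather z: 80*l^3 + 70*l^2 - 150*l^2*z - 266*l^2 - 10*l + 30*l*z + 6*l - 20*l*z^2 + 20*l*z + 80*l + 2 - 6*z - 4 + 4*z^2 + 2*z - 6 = 80*l^3 - 196*l^2 + 76*l + z^2*(4 - 20*l) + z*(-150*l^2 + 50*l - 4) - 8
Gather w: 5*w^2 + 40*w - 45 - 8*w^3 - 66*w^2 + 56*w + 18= -8*w^3 - 61*w^2 + 96*w - 27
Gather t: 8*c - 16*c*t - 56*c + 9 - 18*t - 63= -48*c + t*(-16*c - 18) - 54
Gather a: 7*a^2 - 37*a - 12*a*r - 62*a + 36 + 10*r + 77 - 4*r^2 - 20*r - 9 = 7*a^2 + a*(-12*r - 99) - 4*r^2 - 10*r + 104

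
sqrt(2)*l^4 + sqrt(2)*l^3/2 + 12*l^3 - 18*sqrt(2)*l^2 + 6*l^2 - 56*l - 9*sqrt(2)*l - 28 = (l - 2*sqrt(2))*(l + sqrt(2))*(l + 7*sqrt(2))*(sqrt(2)*l + sqrt(2)/2)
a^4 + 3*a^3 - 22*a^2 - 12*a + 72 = (a - 3)*(a - 2)*(a + 2)*(a + 6)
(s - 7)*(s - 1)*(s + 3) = s^3 - 5*s^2 - 17*s + 21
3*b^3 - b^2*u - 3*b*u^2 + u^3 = (-3*b + u)*(-b + u)*(b + u)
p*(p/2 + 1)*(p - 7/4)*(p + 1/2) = p^4/2 + 3*p^3/8 - 27*p^2/16 - 7*p/8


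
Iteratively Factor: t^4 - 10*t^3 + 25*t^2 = (t)*(t^3 - 10*t^2 + 25*t) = t^2*(t^2 - 10*t + 25) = t^2*(t - 5)*(t - 5)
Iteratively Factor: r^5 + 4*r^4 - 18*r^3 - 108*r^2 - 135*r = (r + 3)*(r^4 + r^3 - 21*r^2 - 45*r) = (r + 3)^2*(r^3 - 2*r^2 - 15*r) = (r + 3)^3*(r^2 - 5*r) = (r - 5)*(r + 3)^3*(r)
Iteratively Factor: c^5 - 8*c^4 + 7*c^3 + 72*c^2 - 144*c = (c - 3)*(c^4 - 5*c^3 - 8*c^2 + 48*c) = c*(c - 3)*(c^3 - 5*c^2 - 8*c + 48) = c*(c - 4)*(c - 3)*(c^2 - c - 12) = c*(c - 4)^2*(c - 3)*(c + 3)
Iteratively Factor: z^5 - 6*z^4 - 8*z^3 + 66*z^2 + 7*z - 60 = (z + 3)*(z^4 - 9*z^3 + 19*z^2 + 9*z - 20) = (z - 5)*(z + 3)*(z^3 - 4*z^2 - z + 4) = (z - 5)*(z + 1)*(z + 3)*(z^2 - 5*z + 4) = (z - 5)*(z - 1)*(z + 1)*(z + 3)*(z - 4)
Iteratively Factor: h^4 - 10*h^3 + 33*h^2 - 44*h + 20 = (h - 5)*(h^3 - 5*h^2 + 8*h - 4) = (h - 5)*(h - 1)*(h^2 - 4*h + 4) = (h - 5)*(h - 2)*(h - 1)*(h - 2)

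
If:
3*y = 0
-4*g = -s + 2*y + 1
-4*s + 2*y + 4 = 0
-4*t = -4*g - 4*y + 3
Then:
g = 0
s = 1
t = -3/4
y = 0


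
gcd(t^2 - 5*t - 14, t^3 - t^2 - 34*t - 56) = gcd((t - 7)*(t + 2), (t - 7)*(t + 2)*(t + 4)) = t^2 - 5*t - 14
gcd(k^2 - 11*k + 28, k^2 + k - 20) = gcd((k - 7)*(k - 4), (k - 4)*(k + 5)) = k - 4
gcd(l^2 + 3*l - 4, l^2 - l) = l - 1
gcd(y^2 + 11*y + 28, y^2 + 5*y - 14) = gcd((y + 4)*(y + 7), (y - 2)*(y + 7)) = y + 7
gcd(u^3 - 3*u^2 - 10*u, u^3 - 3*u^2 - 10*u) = u^3 - 3*u^2 - 10*u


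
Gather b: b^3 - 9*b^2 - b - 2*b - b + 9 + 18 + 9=b^3 - 9*b^2 - 4*b + 36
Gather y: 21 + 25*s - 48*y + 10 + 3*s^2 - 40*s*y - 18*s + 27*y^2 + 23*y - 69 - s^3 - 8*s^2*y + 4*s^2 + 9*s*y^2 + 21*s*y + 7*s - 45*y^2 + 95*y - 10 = -s^3 + 7*s^2 + 14*s + y^2*(9*s - 18) + y*(-8*s^2 - 19*s + 70) - 48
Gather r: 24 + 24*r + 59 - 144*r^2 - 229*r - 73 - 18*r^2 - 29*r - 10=-162*r^2 - 234*r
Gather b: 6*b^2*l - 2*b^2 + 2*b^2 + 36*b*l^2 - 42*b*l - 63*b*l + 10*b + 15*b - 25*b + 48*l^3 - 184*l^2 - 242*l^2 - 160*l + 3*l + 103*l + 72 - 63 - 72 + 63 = 6*b^2*l + b*(36*l^2 - 105*l) + 48*l^3 - 426*l^2 - 54*l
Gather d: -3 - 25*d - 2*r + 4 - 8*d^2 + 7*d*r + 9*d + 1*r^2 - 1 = -8*d^2 + d*(7*r - 16) + r^2 - 2*r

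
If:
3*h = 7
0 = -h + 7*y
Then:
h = 7/3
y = 1/3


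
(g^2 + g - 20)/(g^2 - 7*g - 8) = (-g^2 - g + 20)/(-g^2 + 7*g + 8)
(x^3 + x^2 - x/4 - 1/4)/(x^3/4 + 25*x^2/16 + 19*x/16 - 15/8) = 4*(4*x^3 + 4*x^2 - x - 1)/(4*x^3 + 25*x^2 + 19*x - 30)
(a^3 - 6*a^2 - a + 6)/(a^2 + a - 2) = (a^2 - 5*a - 6)/(a + 2)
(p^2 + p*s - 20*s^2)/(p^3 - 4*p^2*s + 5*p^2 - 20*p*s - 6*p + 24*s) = (p + 5*s)/(p^2 + 5*p - 6)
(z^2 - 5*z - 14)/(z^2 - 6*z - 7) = (z + 2)/(z + 1)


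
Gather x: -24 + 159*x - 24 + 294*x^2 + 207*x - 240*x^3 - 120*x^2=-240*x^3 + 174*x^2 + 366*x - 48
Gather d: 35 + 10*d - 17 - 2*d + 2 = 8*d + 20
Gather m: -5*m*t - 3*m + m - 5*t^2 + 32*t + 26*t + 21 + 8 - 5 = m*(-5*t - 2) - 5*t^2 + 58*t + 24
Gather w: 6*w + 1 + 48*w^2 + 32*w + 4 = 48*w^2 + 38*w + 5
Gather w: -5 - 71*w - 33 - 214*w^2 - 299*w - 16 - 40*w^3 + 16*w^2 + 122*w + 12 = -40*w^3 - 198*w^2 - 248*w - 42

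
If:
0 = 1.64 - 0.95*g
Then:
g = 1.73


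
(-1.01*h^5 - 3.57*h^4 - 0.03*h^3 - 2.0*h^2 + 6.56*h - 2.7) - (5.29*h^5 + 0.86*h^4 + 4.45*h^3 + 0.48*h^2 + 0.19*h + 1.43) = -6.3*h^5 - 4.43*h^4 - 4.48*h^3 - 2.48*h^2 + 6.37*h - 4.13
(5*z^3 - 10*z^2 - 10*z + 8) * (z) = 5*z^4 - 10*z^3 - 10*z^2 + 8*z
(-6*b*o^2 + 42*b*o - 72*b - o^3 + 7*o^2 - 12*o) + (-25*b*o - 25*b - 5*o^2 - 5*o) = -6*b*o^2 + 17*b*o - 97*b - o^3 + 2*o^2 - 17*o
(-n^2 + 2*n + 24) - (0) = -n^2 + 2*n + 24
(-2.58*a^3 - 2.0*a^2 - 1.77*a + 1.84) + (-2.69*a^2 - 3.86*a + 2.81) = -2.58*a^3 - 4.69*a^2 - 5.63*a + 4.65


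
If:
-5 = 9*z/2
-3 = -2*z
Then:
No Solution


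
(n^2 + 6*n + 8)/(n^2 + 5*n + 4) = (n + 2)/(n + 1)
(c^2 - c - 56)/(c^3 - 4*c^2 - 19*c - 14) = (-c^2 + c + 56)/(-c^3 + 4*c^2 + 19*c + 14)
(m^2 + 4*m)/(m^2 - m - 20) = m/(m - 5)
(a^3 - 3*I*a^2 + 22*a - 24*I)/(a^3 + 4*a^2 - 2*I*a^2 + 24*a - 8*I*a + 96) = (a - I)/(a + 4)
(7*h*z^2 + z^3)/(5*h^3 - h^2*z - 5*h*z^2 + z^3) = z^2*(7*h + z)/(5*h^3 - h^2*z - 5*h*z^2 + z^3)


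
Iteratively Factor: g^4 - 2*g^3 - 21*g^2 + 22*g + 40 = (g + 1)*(g^3 - 3*g^2 - 18*g + 40) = (g - 5)*(g + 1)*(g^2 + 2*g - 8) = (g - 5)*(g + 1)*(g + 4)*(g - 2)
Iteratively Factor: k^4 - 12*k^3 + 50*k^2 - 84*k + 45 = (k - 5)*(k^3 - 7*k^2 + 15*k - 9) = (k - 5)*(k - 3)*(k^2 - 4*k + 3) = (k - 5)*(k - 3)*(k - 1)*(k - 3)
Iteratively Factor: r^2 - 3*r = (r)*(r - 3)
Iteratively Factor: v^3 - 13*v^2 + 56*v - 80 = (v - 4)*(v^2 - 9*v + 20) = (v - 5)*(v - 4)*(v - 4)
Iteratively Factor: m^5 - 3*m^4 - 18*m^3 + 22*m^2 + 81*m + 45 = (m + 1)*(m^4 - 4*m^3 - 14*m^2 + 36*m + 45) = (m + 1)^2*(m^3 - 5*m^2 - 9*m + 45) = (m - 5)*(m + 1)^2*(m^2 - 9) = (m - 5)*(m - 3)*(m + 1)^2*(m + 3)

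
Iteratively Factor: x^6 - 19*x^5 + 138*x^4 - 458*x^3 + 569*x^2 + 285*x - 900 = (x - 3)*(x^5 - 16*x^4 + 90*x^3 - 188*x^2 + 5*x + 300) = (x - 5)*(x - 3)*(x^4 - 11*x^3 + 35*x^2 - 13*x - 60) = (x - 5)^2*(x - 3)*(x^3 - 6*x^2 + 5*x + 12) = (x - 5)^2*(x - 4)*(x - 3)*(x^2 - 2*x - 3) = (x - 5)^2*(x - 4)*(x - 3)^2*(x + 1)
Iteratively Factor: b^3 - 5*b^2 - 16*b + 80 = (b - 4)*(b^2 - b - 20) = (b - 5)*(b - 4)*(b + 4)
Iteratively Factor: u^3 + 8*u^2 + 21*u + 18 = (u + 3)*(u^2 + 5*u + 6) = (u + 3)^2*(u + 2)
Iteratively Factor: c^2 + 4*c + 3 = (c + 1)*(c + 3)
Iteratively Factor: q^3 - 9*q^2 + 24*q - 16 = (q - 1)*(q^2 - 8*q + 16) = (q - 4)*(q - 1)*(q - 4)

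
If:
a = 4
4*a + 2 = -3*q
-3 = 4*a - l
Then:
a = 4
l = 19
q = -6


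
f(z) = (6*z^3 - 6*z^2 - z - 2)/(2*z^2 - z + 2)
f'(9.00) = 3.06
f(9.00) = 25.01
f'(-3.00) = 3.28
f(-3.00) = -9.35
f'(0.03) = -1.14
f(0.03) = -1.03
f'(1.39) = 3.56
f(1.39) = 0.25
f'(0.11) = -1.43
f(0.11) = -1.14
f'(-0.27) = 0.66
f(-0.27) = -0.95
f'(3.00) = 3.43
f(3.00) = 6.06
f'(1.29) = 3.44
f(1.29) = -0.10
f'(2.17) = 3.65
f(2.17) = 3.12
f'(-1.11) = 3.30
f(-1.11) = -2.96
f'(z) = (1 - 4*z)*(6*z^3 - 6*z^2 - z - 2)/(2*z^2 - z + 2)^2 + (18*z^2 - 12*z - 1)/(2*z^2 - z + 2)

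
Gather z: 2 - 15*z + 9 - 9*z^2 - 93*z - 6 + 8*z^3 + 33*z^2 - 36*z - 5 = 8*z^3 + 24*z^2 - 144*z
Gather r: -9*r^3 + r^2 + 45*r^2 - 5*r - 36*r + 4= -9*r^3 + 46*r^2 - 41*r + 4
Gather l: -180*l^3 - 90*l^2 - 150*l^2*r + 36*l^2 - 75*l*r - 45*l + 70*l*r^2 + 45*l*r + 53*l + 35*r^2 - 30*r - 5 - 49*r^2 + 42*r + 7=-180*l^3 + l^2*(-150*r - 54) + l*(70*r^2 - 30*r + 8) - 14*r^2 + 12*r + 2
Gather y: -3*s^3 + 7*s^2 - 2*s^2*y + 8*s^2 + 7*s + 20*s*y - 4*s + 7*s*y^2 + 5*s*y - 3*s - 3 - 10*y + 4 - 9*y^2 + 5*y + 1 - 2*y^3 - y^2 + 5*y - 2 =-3*s^3 + 15*s^2 - 2*y^3 + y^2*(7*s - 10) + y*(-2*s^2 + 25*s)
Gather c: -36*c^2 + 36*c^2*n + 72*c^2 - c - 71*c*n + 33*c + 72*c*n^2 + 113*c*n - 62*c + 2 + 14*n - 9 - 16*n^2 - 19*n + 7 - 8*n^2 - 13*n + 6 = c^2*(36*n + 36) + c*(72*n^2 + 42*n - 30) - 24*n^2 - 18*n + 6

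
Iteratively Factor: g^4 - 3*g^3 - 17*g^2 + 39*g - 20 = (g - 5)*(g^3 + 2*g^2 - 7*g + 4) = (g - 5)*(g + 4)*(g^2 - 2*g + 1) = (g - 5)*(g - 1)*(g + 4)*(g - 1)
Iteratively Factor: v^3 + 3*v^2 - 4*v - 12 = (v + 3)*(v^2 - 4) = (v + 2)*(v + 3)*(v - 2)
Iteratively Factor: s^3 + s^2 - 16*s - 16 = (s + 1)*(s^2 - 16) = (s + 1)*(s + 4)*(s - 4)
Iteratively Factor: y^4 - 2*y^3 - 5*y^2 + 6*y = (y + 2)*(y^3 - 4*y^2 + 3*y) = (y - 1)*(y + 2)*(y^2 - 3*y) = y*(y - 1)*(y + 2)*(y - 3)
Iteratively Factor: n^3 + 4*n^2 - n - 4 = (n + 4)*(n^2 - 1) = (n - 1)*(n + 4)*(n + 1)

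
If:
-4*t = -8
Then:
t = 2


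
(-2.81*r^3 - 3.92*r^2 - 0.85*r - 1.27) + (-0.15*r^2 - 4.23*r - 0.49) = -2.81*r^3 - 4.07*r^2 - 5.08*r - 1.76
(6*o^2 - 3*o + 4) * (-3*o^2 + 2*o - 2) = -18*o^4 + 21*o^3 - 30*o^2 + 14*o - 8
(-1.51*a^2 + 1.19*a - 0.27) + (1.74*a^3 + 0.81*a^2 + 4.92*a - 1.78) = 1.74*a^3 - 0.7*a^2 + 6.11*a - 2.05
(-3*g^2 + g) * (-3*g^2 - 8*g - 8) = 9*g^4 + 21*g^3 + 16*g^2 - 8*g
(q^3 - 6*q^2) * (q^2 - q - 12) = q^5 - 7*q^4 - 6*q^3 + 72*q^2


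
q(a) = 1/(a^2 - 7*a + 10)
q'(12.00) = 0.00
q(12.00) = 0.01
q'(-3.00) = 0.01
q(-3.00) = 0.02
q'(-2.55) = 0.01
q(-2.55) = 0.03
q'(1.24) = 0.55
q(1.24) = 0.35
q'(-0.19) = 0.06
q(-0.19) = 0.09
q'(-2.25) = 0.01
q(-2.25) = 0.03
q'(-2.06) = 0.01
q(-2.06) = 0.03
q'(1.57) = 1.77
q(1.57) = 0.68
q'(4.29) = -0.60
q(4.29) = -0.62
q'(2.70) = 0.62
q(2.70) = -0.62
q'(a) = (7 - 2*a)/(a^2 - 7*a + 10)^2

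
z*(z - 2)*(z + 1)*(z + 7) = z^4 + 6*z^3 - 9*z^2 - 14*z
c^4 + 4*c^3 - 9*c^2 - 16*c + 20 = (c - 2)*(c - 1)*(c + 2)*(c + 5)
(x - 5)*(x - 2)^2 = x^3 - 9*x^2 + 24*x - 20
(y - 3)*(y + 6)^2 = y^3 + 9*y^2 - 108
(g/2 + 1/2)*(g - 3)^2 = g^3/2 - 5*g^2/2 + 3*g/2 + 9/2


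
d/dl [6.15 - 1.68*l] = -1.68000000000000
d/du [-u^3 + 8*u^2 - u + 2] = -3*u^2 + 16*u - 1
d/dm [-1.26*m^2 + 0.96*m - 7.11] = 0.96 - 2.52*m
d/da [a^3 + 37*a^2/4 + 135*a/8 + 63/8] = 3*a^2 + 37*a/2 + 135/8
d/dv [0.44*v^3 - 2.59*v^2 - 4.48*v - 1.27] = 1.32*v^2 - 5.18*v - 4.48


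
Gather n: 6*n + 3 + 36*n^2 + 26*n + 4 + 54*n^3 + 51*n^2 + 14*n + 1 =54*n^3 + 87*n^2 + 46*n + 8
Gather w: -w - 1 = -w - 1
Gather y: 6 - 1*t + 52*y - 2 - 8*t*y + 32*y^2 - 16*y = -t + 32*y^2 + y*(36 - 8*t) + 4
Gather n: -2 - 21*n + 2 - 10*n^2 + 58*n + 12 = -10*n^2 + 37*n + 12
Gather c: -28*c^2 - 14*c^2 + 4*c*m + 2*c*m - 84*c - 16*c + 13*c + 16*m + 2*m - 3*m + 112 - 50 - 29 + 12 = -42*c^2 + c*(6*m - 87) + 15*m + 45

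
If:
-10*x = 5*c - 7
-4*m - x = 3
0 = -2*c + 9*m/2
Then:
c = -333/115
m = -148/115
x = 247/115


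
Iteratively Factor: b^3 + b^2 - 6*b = (b - 2)*(b^2 + 3*b) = b*(b - 2)*(b + 3)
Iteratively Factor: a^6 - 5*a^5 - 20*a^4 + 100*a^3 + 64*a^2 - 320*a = (a - 4)*(a^5 - a^4 - 24*a^3 + 4*a^2 + 80*a) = (a - 4)*(a - 2)*(a^4 + a^3 - 22*a^2 - 40*a) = (a - 4)*(a - 2)*(a + 2)*(a^3 - a^2 - 20*a) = (a - 5)*(a - 4)*(a - 2)*(a + 2)*(a^2 + 4*a) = (a - 5)*(a - 4)*(a - 2)*(a + 2)*(a + 4)*(a)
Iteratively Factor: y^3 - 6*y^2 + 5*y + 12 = (y + 1)*(y^2 - 7*y + 12) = (y - 3)*(y + 1)*(y - 4)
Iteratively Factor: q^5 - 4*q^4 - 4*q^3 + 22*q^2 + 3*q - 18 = (q + 1)*(q^4 - 5*q^3 + q^2 + 21*q - 18) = (q - 3)*(q + 1)*(q^3 - 2*q^2 - 5*q + 6) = (q - 3)*(q - 1)*(q + 1)*(q^2 - q - 6) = (q - 3)^2*(q - 1)*(q + 1)*(q + 2)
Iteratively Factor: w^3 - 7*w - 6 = (w + 2)*(w^2 - 2*w - 3) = (w - 3)*(w + 2)*(w + 1)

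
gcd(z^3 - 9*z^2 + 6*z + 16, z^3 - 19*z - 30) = 1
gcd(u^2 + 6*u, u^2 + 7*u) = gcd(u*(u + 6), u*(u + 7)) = u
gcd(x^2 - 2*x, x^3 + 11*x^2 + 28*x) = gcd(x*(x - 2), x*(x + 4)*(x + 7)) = x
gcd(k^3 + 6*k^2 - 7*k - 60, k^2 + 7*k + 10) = k + 5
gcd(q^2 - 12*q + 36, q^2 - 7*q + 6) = q - 6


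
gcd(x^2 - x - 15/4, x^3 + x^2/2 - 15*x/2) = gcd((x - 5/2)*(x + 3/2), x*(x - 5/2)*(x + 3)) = x - 5/2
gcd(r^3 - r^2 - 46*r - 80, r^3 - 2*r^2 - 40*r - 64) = r^2 - 6*r - 16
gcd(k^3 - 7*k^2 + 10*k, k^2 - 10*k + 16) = k - 2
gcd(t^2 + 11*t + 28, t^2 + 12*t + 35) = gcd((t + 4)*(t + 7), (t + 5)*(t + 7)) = t + 7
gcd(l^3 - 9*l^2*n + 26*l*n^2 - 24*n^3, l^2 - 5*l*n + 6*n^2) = l^2 - 5*l*n + 6*n^2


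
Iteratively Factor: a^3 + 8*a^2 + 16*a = (a + 4)*(a^2 + 4*a) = a*(a + 4)*(a + 4)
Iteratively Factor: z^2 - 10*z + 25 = (z - 5)*(z - 5)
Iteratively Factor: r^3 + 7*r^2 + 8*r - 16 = (r - 1)*(r^2 + 8*r + 16) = (r - 1)*(r + 4)*(r + 4)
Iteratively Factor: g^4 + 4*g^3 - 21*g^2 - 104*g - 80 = (g + 4)*(g^3 - 21*g - 20) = (g - 5)*(g + 4)*(g^2 + 5*g + 4) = (g - 5)*(g + 1)*(g + 4)*(g + 4)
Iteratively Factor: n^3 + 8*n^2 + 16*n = (n + 4)*(n^2 + 4*n) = (n + 4)^2*(n)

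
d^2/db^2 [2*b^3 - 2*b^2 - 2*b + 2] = 12*b - 4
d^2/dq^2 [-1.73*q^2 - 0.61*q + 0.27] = -3.46000000000000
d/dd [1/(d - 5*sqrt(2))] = -1/(d - 5*sqrt(2))^2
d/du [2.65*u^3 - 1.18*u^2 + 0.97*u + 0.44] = 7.95*u^2 - 2.36*u + 0.97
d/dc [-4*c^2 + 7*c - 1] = 7 - 8*c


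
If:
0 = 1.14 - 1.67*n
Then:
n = 0.68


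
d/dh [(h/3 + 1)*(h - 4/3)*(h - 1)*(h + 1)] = 4*h^3/3 + 5*h^2/3 - 10*h/3 - 5/9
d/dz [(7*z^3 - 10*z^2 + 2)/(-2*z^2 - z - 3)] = (-14*z^4 - 14*z^3 - 53*z^2 + 68*z + 2)/(4*z^4 + 4*z^3 + 13*z^2 + 6*z + 9)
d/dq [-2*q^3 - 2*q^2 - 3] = 2*q*(-3*q - 2)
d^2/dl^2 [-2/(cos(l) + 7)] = 2*(cos(l)^2 - 7*cos(l) - 2)/(cos(l) + 7)^3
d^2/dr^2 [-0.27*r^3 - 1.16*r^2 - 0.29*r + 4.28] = -1.62*r - 2.32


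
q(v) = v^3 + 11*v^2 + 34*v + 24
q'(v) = 3*v^2 + 22*v + 34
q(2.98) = 249.47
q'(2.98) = 126.20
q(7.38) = 1275.98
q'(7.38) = 359.75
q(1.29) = 88.31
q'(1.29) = 67.37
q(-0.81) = 3.15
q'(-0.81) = 18.15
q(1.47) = 100.93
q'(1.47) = 72.82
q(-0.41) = 11.84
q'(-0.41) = 25.48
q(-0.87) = 2.09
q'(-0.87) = 17.13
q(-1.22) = -2.92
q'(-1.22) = 11.63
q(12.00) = 3744.00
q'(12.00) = 730.00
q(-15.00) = -1386.00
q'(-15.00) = 379.00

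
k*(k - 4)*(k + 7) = k^3 + 3*k^2 - 28*k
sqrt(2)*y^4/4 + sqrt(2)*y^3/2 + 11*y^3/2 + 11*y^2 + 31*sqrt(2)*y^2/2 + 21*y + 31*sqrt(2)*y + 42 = (y/2 + 1)*(y + 3*sqrt(2))*(y + 7*sqrt(2))*(sqrt(2)*y/2 + 1)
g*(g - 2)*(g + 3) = g^3 + g^2 - 6*g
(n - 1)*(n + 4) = n^2 + 3*n - 4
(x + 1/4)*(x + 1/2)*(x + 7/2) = x^3 + 17*x^2/4 + 11*x/4 + 7/16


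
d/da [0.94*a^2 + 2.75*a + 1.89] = 1.88*a + 2.75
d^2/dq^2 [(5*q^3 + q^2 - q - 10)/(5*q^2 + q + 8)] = 6*(-75*q^3 - 250*q^2 + 310*q + 154)/(125*q^6 + 75*q^5 + 615*q^4 + 241*q^3 + 984*q^2 + 192*q + 512)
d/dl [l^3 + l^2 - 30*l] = 3*l^2 + 2*l - 30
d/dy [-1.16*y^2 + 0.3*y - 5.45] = 0.3 - 2.32*y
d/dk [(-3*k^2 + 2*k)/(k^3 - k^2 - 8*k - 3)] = (-k*(3*k - 2)*(-3*k^2 + 2*k + 8) + 2*(3*k - 1)*(-k^3 + k^2 + 8*k + 3))/(-k^3 + k^2 + 8*k + 3)^2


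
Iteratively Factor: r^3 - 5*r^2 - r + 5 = (r - 1)*(r^2 - 4*r - 5) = (r - 1)*(r + 1)*(r - 5)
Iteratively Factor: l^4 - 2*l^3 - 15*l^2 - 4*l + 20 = (l - 1)*(l^3 - l^2 - 16*l - 20) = (l - 1)*(l + 2)*(l^2 - 3*l - 10) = (l - 5)*(l - 1)*(l + 2)*(l + 2)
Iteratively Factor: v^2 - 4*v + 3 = (v - 1)*(v - 3)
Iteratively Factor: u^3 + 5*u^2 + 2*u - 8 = (u - 1)*(u^2 + 6*u + 8) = (u - 1)*(u + 2)*(u + 4)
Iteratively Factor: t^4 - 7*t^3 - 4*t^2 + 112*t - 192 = (t - 4)*(t^3 - 3*t^2 - 16*t + 48) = (t - 4)*(t + 4)*(t^2 - 7*t + 12) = (t - 4)^2*(t + 4)*(t - 3)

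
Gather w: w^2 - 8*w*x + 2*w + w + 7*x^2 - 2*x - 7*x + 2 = w^2 + w*(3 - 8*x) + 7*x^2 - 9*x + 2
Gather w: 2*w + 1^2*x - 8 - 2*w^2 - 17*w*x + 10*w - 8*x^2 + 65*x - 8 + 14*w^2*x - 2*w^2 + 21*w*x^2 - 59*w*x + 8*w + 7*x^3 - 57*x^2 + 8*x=w^2*(14*x - 4) + w*(21*x^2 - 76*x + 20) + 7*x^3 - 65*x^2 + 74*x - 16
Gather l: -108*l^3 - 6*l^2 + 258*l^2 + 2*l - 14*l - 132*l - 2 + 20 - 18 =-108*l^3 + 252*l^2 - 144*l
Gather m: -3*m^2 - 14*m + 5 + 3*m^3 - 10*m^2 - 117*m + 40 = 3*m^3 - 13*m^2 - 131*m + 45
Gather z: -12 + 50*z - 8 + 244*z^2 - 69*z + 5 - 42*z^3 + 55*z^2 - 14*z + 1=-42*z^3 + 299*z^2 - 33*z - 14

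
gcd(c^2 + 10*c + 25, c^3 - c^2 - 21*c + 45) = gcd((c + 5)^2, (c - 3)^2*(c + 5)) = c + 5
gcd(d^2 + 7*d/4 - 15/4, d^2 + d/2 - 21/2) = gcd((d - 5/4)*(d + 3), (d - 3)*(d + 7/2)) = 1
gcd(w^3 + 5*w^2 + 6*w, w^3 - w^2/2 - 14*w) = w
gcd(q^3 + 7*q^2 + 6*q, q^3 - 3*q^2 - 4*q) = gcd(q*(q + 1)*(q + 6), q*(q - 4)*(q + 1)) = q^2 + q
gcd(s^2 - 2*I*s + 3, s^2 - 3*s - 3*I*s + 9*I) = s - 3*I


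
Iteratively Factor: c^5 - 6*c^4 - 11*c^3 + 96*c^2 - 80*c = (c - 1)*(c^4 - 5*c^3 - 16*c^2 + 80*c) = (c - 4)*(c - 1)*(c^3 - c^2 - 20*c) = c*(c - 4)*(c - 1)*(c^2 - c - 20) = c*(c - 5)*(c - 4)*(c - 1)*(c + 4)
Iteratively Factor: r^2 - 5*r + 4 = (r - 4)*(r - 1)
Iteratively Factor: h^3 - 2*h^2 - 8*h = (h - 4)*(h^2 + 2*h) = h*(h - 4)*(h + 2)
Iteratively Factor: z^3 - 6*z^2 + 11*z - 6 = (z - 2)*(z^2 - 4*z + 3) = (z - 2)*(z - 1)*(z - 3)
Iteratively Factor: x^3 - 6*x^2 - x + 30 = (x - 3)*(x^2 - 3*x - 10) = (x - 3)*(x + 2)*(x - 5)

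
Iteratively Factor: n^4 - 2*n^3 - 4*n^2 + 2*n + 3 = (n + 1)*(n^3 - 3*n^2 - n + 3) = (n - 3)*(n + 1)*(n^2 - 1) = (n - 3)*(n + 1)^2*(n - 1)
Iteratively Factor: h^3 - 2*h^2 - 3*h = (h)*(h^2 - 2*h - 3) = h*(h + 1)*(h - 3)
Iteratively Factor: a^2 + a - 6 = (a - 2)*(a + 3)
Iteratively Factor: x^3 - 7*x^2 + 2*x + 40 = (x - 4)*(x^2 - 3*x - 10) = (x - 4)*(x + 2)*(x - 5)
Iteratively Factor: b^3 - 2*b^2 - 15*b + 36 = (b + 4)*(b^2 - 6*b + 9) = (b - 3)*(b + 4)*(b - 3)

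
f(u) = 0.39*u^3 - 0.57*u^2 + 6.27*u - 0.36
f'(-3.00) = 20.22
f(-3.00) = -34.83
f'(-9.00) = 111.30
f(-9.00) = -387.27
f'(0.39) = 6.00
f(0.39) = 2.02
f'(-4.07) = 30.29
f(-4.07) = -61.61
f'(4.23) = 22.38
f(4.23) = 45.48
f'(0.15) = 6.13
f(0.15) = 0.57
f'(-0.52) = 7.18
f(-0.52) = -3.83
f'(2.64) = 11.41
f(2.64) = 19.40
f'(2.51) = 10.78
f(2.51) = 17.95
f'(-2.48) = 16.29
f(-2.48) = -25.36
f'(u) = 1.17*u^2 - 1.14*u + 6.27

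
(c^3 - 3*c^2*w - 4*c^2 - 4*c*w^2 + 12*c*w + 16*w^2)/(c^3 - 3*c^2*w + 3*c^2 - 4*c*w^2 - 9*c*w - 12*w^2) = (c - 4)/(c + 3)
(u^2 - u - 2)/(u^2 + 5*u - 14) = (u + 1)/(u + 7)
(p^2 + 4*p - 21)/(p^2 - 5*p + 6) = (p + 7)/(p - 2)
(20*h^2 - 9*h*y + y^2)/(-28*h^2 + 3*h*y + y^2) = (-5*h + y)/(7*h + y)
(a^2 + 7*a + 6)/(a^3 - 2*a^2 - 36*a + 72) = (a + 1)/(a^2 - 8*a + 12)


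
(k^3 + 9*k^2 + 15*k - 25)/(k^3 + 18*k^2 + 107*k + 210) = (k^2 + 4*k - 5)/(k^2 + 13*k + 42)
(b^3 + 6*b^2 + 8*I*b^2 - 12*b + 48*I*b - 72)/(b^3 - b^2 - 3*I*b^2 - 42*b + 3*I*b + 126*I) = (b^2 + 8*I*b - 12)/(b^2 - b*(7 + 3*I) + 21*I)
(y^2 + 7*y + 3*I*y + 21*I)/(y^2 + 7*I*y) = (y^2 + y*(7 + 3*I) + 21*I)/(y*(y + 7*I))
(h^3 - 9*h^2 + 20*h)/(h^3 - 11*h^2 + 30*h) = (h - 4)/(h - 6)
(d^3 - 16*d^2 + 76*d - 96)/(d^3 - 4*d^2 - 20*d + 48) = (d - 8)/(d + 4)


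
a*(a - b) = a^2 - a*b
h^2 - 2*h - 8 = (h - 4)*(h + 2)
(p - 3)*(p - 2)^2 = p^3 - 7*p^2 + 16*p - 12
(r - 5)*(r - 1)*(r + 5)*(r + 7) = r^4 + 6*r^3 - 32*r^2 - 150*r + 175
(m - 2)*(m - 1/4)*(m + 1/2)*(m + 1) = m^4 - 3*m^3/4 - 19*m^2/8 - 3*m/8 + 1/4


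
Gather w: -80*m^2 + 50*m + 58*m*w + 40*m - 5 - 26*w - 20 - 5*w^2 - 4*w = -80*m^2 + 90*m - 5*w^2 + w*(58*m - 30) - 25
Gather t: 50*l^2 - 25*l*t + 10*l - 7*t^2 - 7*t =50*l^2 + 10*l - 7*t^2 + t*(-25*l - 7)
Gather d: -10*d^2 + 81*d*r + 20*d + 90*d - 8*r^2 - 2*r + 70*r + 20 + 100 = -10*d^2 + d*(81*r + 110) - 8*r^2 + 68*r + 120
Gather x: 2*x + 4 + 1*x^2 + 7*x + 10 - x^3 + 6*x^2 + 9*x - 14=-x^3 + 7*x^2 + 18*x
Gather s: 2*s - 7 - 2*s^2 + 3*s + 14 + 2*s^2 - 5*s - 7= 0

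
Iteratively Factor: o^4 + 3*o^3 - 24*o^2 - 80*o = (o + 4)*(o^3 - o^2 - 20*o) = (o + 4)^2*(o^2 - 5*o) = (o - 5)*(o + 4)^2*(o)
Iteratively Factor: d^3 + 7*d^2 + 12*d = (d + 3)*(d^2 + 4*d) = (d + 3)*(d + 4)*(d)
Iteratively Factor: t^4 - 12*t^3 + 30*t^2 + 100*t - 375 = (t - 5)*(t^3 - 7*t^2 - 5*t + 75) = (t - 5)*(t + 3)*(t^2 - 10*t + 25) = (t - 5)^2*(t + 3)*(t - 5)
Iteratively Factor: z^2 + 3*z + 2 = (z + 2)*(z + 1)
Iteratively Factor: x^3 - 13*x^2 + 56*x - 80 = (x - 5)*(x^2 - 8*x + 16) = (x - 5)*(x - 4)*(x - 4)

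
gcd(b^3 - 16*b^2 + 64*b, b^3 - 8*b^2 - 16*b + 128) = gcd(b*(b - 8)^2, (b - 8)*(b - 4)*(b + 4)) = b - 8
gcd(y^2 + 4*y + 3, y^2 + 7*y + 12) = y + 3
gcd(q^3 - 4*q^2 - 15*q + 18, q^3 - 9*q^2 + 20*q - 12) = q^2 - 7*q + 6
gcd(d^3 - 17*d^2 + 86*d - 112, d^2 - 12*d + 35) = d - 7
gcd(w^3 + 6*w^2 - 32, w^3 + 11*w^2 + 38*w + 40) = w + 4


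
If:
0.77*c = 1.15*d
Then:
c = 1.49350649350649*d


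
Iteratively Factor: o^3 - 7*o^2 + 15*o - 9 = (o - 3)*(o^2 - 4*o + 3) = (o - 3)^2*(o - 1)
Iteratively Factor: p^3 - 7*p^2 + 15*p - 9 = (p - 3)*(p^2 - 4*p + 3) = (p - 3)*(p - 1)*(p - 3)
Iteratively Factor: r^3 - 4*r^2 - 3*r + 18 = (r - 3)*(r^2 - r - 6) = (r - 3)*(r + 2)*(r - 3)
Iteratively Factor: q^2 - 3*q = (q - 3)*(q)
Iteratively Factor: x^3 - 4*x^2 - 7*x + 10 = (x - 5)*(x^2 + x - 2) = (x - 5)*(x + 2)*(x - 1)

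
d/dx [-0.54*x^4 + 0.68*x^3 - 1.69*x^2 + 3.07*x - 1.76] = -2.16*x^3 + 2.04*x^2 - 3.38*x + 3.07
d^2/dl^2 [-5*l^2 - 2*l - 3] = -10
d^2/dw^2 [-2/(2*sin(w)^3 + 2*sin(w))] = (9*sin(w)^3 - 10*sin(w) - 5/sin(w) - 2/sin(w)^3)/(sin(w)^2 + 1)^3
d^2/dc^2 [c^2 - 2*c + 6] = 2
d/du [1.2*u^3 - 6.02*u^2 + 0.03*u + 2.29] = 3.6*u^2 - 12.04*u + 0.03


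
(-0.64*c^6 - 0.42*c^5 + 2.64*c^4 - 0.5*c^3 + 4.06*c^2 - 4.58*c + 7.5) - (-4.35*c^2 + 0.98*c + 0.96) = -0.64*c^6 - 0.42*c^5 + 2.64*c^4 - 0.5*c^3 + 8.41*c^2 - 5.56*c + 6.54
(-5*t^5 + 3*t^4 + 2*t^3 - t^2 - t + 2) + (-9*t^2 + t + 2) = -5*t^5 + 3*t^4 + 2*t^3 - 10*t^2 + 4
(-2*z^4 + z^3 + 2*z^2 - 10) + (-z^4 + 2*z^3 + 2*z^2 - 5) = -3*z^4 + 3*z^3 + 4*z^2 - 15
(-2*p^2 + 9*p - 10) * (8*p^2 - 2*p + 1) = -16*p^4 + 76*p^3 - 100*p^2 + 29*p - 10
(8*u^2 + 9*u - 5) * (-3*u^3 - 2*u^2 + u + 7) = -24*u^5 - 43*u^4 + 5*u^3 + 75*u^2 + 58*u - 35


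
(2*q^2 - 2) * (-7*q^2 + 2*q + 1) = -14*q^4 + 4*q^3 + 16*q^2 - 4*q - 2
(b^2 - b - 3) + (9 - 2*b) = b^2 - 3*b + 6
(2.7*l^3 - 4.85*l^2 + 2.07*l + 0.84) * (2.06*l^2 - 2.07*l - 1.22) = 5.562*l^5 - 15.58*l^4 + 11.0097*l^3 + 3.3625*l^2 - 4.2642*l - 1.0248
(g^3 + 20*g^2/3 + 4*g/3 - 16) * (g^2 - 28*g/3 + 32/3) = g^5 - 8*g^4/3 - 452*g^3/9 + 128*g^2/3 + 1472*g/9 - 512/3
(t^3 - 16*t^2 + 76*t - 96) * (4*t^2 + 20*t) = 4*t^5 - 44*t^4 - 16*t^3 + 1136*t^2 - 1920*t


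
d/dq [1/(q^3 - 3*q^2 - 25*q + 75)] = (-3*q^2 + 6*q + 25)/(q^3 - 3*q^2 - 25*q + 75)^2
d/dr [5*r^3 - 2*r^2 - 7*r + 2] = 15*r^2 - 4*r - 7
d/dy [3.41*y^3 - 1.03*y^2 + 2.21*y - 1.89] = 10.23*y^2 - 2.06*y + 2.21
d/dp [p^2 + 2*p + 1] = 2*p + 2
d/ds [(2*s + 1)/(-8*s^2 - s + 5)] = (-16*s^2 - 2*s + (2*s + 1)*(16*s + 1) + 10)/(8*s^2 + s - 5)^2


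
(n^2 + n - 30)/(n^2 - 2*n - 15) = (n + 6)/(n + 3)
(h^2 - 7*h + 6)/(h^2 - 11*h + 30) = (h - 1)/(h - 5)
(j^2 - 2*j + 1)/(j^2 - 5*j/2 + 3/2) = 2*(j - 1)/(2*j - 3)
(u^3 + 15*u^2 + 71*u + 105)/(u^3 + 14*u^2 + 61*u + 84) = (u + 5)/(u + 4)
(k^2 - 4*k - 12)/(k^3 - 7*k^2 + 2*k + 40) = (k - 6)/(k^2 - 9*k + 20)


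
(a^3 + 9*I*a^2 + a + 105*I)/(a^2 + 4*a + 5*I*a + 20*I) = (a^2 + 4*I*a + 21)/(a + 4)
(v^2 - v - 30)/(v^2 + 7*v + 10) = (v - 6)/(v + 2)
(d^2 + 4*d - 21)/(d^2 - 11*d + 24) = (d + 7)/(d - 8)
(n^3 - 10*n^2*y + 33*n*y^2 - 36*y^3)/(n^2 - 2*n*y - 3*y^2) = (n^2 - 7*n*y + 12*y^2)/(n + y)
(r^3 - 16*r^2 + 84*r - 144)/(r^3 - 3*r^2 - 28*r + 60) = (r^2 - 10*r + 24)/(r^2 + 3*r - 10)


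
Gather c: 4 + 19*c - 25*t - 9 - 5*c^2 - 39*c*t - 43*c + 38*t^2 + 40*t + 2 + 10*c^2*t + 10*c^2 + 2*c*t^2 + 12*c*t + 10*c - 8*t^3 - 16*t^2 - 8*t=c^2*(10*t + 5) + c*(2*t^2 - 27*t - 14) - 8*t^3 + 22*t^2 + 7*t - 3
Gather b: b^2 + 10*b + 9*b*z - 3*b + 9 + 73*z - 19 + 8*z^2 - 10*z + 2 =b^2 + b*(9*z + 7) + 8*z^2 + 63*z - 8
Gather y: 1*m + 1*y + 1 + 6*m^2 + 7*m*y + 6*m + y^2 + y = 6*m^2 + 7*m + y^2 + y*(7*m + 2) + 1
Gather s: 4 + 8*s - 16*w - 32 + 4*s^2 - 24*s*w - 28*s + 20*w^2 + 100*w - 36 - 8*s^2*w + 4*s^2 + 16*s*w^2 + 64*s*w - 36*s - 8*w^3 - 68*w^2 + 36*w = s^2*(8 - 8*w) + s*(16*w^2 + 40*w - 56) - 8*w^3 - 48*w^2 + 120*w - 64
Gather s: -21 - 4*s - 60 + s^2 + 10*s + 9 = s^2 + 6*s - 72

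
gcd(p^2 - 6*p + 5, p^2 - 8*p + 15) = p - 5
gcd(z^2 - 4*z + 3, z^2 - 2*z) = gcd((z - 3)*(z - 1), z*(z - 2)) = 1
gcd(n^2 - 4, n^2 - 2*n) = n - 2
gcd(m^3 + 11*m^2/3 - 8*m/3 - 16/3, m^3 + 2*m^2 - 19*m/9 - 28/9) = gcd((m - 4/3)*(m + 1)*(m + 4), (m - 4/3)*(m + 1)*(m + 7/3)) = m^2 - m/3 - 4/3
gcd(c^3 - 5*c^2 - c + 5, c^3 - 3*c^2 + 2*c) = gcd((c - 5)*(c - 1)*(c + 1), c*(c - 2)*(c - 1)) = c - 1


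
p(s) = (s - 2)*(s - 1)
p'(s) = 2*s - 3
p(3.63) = 4.29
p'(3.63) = 4.26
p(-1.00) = 6.00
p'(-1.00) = -5.00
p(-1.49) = 8.69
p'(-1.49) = -5.98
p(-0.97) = 5.85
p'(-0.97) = -4.94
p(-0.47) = 3.63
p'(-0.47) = -3.94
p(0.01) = 1.97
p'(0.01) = -2.98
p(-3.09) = 20.82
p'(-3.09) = -9.18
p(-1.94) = 11.58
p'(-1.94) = -6.88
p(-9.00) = 110.00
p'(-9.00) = -21.00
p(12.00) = 110.00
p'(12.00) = 21.00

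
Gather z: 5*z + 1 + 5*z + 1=10*z + 2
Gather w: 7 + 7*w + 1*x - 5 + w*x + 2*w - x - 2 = w*(x + 9)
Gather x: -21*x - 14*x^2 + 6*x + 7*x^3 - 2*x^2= 7*x^3 - 16*x^2 - 15*x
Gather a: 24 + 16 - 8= 32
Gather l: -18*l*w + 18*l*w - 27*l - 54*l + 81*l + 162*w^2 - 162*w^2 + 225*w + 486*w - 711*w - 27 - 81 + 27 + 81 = 0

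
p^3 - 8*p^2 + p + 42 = (p - 7)*(p - 3)*(p + 2)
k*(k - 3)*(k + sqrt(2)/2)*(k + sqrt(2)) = k^4 - 3*k^3 + 3*sqrt(2)*k^3/2 - 9*sqrt(2)*k^2/2 + k^2 - 3*k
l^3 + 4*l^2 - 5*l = l*(l - 1)*(l + 5)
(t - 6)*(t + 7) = t^2 + t - 42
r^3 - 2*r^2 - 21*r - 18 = (r - 6)*(r + 1)*(r + 3)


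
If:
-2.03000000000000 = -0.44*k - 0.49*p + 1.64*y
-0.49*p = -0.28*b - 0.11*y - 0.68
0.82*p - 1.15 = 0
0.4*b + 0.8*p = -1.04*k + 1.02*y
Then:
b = 0.65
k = -2.89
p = 1.40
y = -1.60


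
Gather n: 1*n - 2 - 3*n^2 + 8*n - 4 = -3*n^2 + 9*n - 6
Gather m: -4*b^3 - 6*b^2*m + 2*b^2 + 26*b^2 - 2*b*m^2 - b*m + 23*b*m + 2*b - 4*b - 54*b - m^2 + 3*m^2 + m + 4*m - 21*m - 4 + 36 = -4*b^3 + 28*b^2 - 56*b + m^2*(2 - 2*b) + m*(-6*b^2 + 22*b - 16) + 32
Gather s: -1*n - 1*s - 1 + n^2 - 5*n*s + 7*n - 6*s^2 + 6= n^2 + 6*n - 6*s^2 + s*(-5*n - 1) + 5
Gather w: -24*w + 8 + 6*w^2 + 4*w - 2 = 6*w^2 - 20*w + 6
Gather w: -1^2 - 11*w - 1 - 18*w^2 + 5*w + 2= -18*w^2 - 6*w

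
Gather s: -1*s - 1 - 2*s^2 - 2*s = -2*s^2 - 3*s - 1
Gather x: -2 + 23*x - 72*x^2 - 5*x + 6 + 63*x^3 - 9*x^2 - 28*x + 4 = 63*x^3 - 81*x^2 - 10*x + 8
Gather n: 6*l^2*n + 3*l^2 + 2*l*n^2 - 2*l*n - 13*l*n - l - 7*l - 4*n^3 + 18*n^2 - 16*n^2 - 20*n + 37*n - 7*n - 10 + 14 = 3*l^2 - 8*l - 4*n^3 + n^2*(2*l + 2) + n*(6*l^2 - 15*l + 10) + 4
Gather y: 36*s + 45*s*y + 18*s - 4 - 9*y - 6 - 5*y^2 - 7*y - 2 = 54*s - 5*y^2 + y*(45*s - 16) - 12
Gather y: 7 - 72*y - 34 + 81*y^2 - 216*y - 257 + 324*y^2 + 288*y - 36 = 405*y^2 - 320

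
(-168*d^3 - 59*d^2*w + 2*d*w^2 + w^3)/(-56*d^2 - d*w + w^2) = 3*d + w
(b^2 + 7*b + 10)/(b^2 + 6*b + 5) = (b + 2)/(b + 1)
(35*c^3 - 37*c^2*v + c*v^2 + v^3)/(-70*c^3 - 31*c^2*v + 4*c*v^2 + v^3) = (-c + v)/(2*c + v)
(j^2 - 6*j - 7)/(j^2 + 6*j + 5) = (j - 7)/(j + 5)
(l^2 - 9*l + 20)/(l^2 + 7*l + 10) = (l^2 - 9*l + 20)/(l^2 + 7*l + 10)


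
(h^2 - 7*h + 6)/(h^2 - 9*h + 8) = (h - 6)/(h - 8)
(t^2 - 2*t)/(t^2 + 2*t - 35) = t*(t - 2)/(t^2 + 2*t - 35)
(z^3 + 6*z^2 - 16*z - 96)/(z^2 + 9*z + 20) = (z^2 + 2*z - 24)/(z + 5)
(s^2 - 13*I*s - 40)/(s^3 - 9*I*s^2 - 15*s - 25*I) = (s - 8*I)/(s^2 - 4*I*s + 5)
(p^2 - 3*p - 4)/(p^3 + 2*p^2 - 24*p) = (p + 1)/(p*(p + 6))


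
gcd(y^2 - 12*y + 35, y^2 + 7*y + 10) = 1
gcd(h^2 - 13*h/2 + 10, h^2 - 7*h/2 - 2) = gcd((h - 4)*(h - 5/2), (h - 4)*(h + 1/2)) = h - 4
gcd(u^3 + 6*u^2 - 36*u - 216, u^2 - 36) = u^2 - 36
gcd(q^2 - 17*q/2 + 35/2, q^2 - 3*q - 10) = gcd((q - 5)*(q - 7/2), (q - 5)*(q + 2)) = q - 5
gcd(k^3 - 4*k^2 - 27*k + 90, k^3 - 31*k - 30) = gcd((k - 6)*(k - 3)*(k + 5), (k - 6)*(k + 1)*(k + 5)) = k^2 - k - 30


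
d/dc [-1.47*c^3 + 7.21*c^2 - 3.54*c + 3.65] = -4.41*c^2 + 14.42*c - 3.54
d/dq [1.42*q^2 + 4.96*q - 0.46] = 2.84*q + 4.96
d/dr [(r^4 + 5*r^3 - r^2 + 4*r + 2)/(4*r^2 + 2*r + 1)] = r*(8*r^4 + 26*r^3 + 24*r^2 - 3*r - 18)/(16*r^4 + 16*r^3 + 12*r^2 + 4*r + 1)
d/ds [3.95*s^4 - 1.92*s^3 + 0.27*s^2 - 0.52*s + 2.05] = 15.8*s^3 - 5.76*s^2 + 0.54*s - 0.52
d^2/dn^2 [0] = 0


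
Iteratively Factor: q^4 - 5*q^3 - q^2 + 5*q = (q - 1)*(q^3 - 4*q^2 - 5*q) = q*(q - 1)*(q^2 - 4*q - 5) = q*(q - 5)*(q - 1)*(q + 1)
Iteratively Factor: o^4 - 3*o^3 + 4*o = (o)*(o^3 - 3*o^2 + 4) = o*(o - 2)*(o^2 - o - 2) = o*(o - 2)^2*(o + 1)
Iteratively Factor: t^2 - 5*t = (t)*(t - 5)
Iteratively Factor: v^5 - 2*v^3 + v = (v + 1)*(v^4 - v^3 - v^2 + v) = (v + 1)^2*(v^3 - 2*v^2 + v) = v*(v + 1)^2*(v^2 - 2*v + 1) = v*(v - 1)*(v + 1)^2*(v - 1)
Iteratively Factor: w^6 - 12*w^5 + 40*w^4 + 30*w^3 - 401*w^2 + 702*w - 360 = (w - 4)*(w^5 - 8*w^4 + 8*w^3 + 62*w^2 - 153*w + 90) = (w - 4)*(w + 3)*(w^4 - 11*w^3 + 41*w^2 - 61*w + 30) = (w - 5)*(w - 4)*(w + 3)*(w^3 - 6*w^2 + 11*w - 6) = (w - 5)*(w - 4)*(w - 3)*(w + 3)*(w^2 - 3*w + 2) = (w - 5)*(w - 4)*(w - 3)*(w - 2)*(w + 3)*(w - 1)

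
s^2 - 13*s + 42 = (s - 7)*(s - 6)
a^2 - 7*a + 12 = (a - 4)*(a - 3)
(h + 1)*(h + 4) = h^2 + 5*h + 4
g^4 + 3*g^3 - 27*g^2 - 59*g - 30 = (g - 5)*(g + 1)^2*(g + 6)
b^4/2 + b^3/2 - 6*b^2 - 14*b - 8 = (b/2 + 1)*(b - 4)*(b + 1)*(b + 2)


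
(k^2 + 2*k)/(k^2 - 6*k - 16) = k/(k - 8)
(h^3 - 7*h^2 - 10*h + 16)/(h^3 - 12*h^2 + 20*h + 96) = (h - 1)/(h - 6)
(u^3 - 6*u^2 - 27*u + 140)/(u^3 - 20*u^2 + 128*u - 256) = (u^2 - 2*u - 35)/(u^2 - 16*u + 64)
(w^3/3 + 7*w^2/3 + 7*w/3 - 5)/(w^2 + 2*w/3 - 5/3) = (w^2 + 8*w + 15)/(3*w + 5)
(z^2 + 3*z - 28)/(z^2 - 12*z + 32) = (z + 7)/(z - 8)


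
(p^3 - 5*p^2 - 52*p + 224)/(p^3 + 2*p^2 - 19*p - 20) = (p^2 - p - 56)/(p^2 + 6*p + 5)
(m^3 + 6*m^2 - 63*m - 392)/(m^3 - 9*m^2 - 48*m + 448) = (m + 7)/(m - 8)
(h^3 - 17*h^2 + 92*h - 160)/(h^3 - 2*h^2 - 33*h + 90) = (h^2 - 12*h + 32)/(h^2 + 3*h - 18)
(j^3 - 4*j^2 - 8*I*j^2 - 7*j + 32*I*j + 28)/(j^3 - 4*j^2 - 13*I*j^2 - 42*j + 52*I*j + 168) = (j - I)/(j - 6*I)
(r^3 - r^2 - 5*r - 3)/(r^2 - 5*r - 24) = (-r^3 + r^2 + 5*r + 3)/(-r^2 + 5*r + 24)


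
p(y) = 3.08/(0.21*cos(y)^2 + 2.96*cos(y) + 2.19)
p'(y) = 3.08*(0.42*sin(y)*cos(y) + 2.96*sin(y))/(0.21*cos(y)^2 + 2.96*cos(y) + 2.19)^2 = (1.2936*cos(y) + 9.1168)*sin(y)/(0.21*cos(y)^2 + 2.96*cos(y) + 2.19)^2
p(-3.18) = -5.52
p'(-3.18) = 0.96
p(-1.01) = 0.81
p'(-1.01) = -0.57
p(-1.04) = 0.82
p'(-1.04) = -0.60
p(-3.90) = 20.28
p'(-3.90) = 243.74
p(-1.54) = 1.35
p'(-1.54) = -1.76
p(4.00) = 8.93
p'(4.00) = -52.61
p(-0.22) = 0.58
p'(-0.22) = -0.08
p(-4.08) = 5.99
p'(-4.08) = 25.52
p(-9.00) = -9.26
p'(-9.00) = -29.57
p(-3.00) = -5.76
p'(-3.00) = -3.87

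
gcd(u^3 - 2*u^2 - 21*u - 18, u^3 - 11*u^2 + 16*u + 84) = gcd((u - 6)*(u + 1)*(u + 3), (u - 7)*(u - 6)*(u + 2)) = u - 6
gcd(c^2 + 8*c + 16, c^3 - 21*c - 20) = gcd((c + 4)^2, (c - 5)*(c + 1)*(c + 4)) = c + 4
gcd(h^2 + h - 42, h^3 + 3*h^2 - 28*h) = h + 7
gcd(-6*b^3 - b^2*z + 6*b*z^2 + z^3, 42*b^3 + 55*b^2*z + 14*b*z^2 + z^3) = 6*b^2 + 7*b*z + z^2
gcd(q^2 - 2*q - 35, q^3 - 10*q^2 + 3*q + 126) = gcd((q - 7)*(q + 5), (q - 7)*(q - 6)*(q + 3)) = q - 7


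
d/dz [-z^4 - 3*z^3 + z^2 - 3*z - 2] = -4*z^3 - 9*z^2 + 2*z - 3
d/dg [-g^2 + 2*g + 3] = 2 - 2*g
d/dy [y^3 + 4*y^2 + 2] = y*(3*y + 8)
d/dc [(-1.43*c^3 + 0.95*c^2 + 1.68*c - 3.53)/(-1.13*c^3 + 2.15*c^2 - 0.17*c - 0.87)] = (-2.001*c^4 + 4.283*c^3 - 12.0079*c^2 + 13.526*c - 2.0617)/(1.2769*c^6 - 4.859*c^5 + 5.0067*c^4 + 1.2352*c^3 - 3.7121*c^2 + 0.2958*c + 0.7569)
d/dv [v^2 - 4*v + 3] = 2*v - 4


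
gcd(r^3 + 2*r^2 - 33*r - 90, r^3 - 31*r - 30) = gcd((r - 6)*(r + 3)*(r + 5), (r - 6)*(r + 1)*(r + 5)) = r^2 - r - 30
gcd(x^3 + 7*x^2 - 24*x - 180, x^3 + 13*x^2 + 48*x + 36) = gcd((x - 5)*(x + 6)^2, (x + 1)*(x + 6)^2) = x^2 + 12*x + 36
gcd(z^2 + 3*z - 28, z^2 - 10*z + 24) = z - 4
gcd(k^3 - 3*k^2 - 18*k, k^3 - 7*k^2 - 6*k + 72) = k^2 - 3*k - 18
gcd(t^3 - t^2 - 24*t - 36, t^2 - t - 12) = t + 3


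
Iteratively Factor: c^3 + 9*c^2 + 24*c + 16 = (c + 4)*(c^2 + 5*c + 4) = (c + 4)^2*(c + 1)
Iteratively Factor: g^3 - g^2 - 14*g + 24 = (g - 2)*(g^2 + g - 12) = (g - 2)*(g + 4)*(g - 3)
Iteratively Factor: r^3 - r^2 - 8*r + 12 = (r - 2)*(r^2 + r - 6) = (r - 2)*(r + 3)*(r - 2)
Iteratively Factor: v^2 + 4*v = (v + 4)*(v)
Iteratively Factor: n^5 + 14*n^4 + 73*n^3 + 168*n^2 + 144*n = (n + 4)*(n^4 + 10*n^3 + 33*n^2 + 36*n) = (n + 3)*(n + 4)*(n^3 + 7*n^2 + 12*n) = (n + 3)*(n + 4)^2*(n^2 + 3*n) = (n + 3)^2*(n + 4)^2*(n)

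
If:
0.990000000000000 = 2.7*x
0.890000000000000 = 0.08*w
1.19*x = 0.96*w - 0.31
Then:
No Solution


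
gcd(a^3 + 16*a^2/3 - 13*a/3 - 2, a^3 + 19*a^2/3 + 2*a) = a^2 + 19*a/3 + 2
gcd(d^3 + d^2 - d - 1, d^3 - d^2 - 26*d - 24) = d + 1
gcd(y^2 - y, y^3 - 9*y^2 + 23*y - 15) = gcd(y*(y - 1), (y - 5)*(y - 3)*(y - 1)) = y - 1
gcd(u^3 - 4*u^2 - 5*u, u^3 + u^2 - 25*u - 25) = u^2 - 4*u - 5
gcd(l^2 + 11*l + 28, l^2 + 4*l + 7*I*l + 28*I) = l + 4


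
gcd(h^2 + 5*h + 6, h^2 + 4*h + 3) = h + 3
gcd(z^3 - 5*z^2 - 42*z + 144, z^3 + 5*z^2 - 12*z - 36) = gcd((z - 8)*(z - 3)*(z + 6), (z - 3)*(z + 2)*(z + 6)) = z^2 + 3*z - 18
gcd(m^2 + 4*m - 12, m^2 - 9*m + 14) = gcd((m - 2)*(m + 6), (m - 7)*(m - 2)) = m - 2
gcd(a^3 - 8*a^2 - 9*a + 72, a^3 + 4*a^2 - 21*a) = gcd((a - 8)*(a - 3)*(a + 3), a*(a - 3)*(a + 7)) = a - 3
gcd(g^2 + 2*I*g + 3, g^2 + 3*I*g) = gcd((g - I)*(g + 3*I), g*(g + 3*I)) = g + 3*I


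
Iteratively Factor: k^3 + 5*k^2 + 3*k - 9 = (k + 3)*(k^2 + 2*k - 3) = (k + 3)^2*(k - 1)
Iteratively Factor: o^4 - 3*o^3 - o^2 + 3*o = (o + 1)*(o^3 - 4*o^2 + 3*o) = o*(o + 1)*(o^2 - 4*o + 3) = o*(o - 1)*(o + 1)*(o - 3)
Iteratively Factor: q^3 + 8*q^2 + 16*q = (q + 4)*(q^2 + 4*q) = (q + 4)^2*(q)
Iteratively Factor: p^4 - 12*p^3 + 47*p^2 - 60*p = (p - 3)*(p^3 - 9*p^2 + 20*p) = (p - 4)*(p - 3)*(p^2 - 5*p) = (p - 5)*(p - 4)*(p - 3)*(p)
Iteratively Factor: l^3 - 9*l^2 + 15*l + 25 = (l - 5)*(l^2 - 4*l - 5) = (l - 5)^2*(l + 1)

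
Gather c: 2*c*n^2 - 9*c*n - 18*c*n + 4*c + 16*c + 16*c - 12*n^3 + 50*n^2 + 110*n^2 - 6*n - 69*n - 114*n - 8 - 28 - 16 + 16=c*(2*n^2 - 27*n + 36) - 12*n^3 + 160*n^2 - 189*n - 36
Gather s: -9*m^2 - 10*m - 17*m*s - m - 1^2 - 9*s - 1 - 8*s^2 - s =-9*m^2 - 11*m - 8*s^2 + s*(-17*m - 10) - 2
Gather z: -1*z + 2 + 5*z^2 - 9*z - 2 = 5*z^2 - 10*z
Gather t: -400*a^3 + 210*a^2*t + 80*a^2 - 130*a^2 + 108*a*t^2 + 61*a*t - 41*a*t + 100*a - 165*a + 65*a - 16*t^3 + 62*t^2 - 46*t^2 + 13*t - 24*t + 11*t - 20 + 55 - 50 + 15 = -400*a^3 - 50*a^2 - 16*t^3 + t^2*(108*a + 16) + t*(210*a^2 + 20*a)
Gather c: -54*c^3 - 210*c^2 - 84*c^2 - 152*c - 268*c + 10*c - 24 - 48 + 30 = -54*c^3 - 294*c^2 - 410*c - 42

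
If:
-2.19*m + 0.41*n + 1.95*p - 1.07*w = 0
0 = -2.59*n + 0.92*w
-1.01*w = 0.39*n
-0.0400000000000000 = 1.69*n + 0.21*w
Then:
No Solution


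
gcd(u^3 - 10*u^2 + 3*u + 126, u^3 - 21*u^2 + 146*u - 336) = u^2 - 13*u + 42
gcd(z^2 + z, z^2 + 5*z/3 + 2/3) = z + 1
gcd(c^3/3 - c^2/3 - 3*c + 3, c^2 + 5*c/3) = 1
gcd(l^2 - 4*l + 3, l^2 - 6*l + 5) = l - 1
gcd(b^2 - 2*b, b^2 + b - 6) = b - 2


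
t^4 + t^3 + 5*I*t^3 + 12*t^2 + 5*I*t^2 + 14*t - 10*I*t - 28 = (t - 1)*(t + 2)*(t - 2*I)*(t + 7*I)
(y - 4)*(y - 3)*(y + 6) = y^3 - y^2 - 30*y + 72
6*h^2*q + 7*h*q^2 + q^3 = q*(h + q)*(6*h + q)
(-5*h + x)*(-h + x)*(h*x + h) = 5*h^3*x + 5*h^3 - 6*h^2*x^2 - 6*h^2*x + h*x^3 + h*x^2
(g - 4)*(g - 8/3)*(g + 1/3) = g^3 - 19*g^2/3 + 76*g/9 + 32/9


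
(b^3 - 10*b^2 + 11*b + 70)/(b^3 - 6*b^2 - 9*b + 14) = (b - 5)/(b - 1)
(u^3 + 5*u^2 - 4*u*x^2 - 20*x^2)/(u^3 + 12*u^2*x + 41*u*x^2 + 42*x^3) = (u^2 - 2*u*x + 5*u - 10*x)/(u^2 + 10*u*x + 21*x^2)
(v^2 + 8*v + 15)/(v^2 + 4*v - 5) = (v + 3)/(v - 1)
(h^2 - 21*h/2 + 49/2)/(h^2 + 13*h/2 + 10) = (2*h^2 - 21*h + 49)/(2*h^2 + 13*h + 20)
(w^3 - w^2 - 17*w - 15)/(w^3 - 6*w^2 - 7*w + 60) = (w + 1)/(w - 4)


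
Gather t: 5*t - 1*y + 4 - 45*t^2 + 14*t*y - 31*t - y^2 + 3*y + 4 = -45*t^2 + t*(14*y - 26) - y^2 + 2*y + 8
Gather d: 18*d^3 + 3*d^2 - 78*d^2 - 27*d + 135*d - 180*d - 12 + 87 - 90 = 18*d^3 - 75*d^2 - 72*d - 15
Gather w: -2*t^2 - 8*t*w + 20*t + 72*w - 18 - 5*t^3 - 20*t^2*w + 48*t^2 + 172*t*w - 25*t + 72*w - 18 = -5*t^3 + 46*t^2 - 5*t + w*(-20*t^2 + 164*t + 144) - 36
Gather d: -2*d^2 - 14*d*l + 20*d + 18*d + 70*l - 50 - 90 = -2*d^2 + d*(38 - 14*l) + 70*l - 140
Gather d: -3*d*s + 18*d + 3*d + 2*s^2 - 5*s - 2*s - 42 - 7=d*(21 - 3*s) + 2*s^2 - 7*s - 49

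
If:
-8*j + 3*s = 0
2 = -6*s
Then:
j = -1/8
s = -1/3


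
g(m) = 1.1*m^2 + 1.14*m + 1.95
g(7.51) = 72.55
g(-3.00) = 8.43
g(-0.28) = 1.72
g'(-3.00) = -5.46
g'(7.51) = 17.66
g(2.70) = 13.05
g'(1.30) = 4.00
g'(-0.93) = -0.91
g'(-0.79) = -0.60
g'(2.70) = 7.08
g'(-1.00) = -1.06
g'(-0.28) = 0.52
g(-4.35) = 17.81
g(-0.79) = 1.74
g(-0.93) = 1.84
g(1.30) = 5.29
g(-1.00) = 1.91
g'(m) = 2.2*m + 1.14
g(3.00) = 15.27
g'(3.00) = 7.74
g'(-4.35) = -8.43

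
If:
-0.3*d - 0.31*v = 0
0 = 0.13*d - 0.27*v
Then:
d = 0.00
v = 0.00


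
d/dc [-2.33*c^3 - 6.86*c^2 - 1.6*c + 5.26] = -6.99*c^2 - 13.72*c - 1.6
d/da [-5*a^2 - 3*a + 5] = -10*a - 3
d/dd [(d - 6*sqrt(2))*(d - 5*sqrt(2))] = 2*d - 11*sqrt(2)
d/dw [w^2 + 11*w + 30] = 2*w + 11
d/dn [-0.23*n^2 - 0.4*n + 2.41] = -0.46*n - 0.4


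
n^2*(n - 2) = n^3 - 2*n^2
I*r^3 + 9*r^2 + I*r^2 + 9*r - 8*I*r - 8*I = (r - 8*I)*(r - I)*(I*r + I)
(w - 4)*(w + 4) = w^2 - 16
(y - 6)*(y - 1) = y^2 - 7*y + 6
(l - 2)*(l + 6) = l^2 + 4*l - 12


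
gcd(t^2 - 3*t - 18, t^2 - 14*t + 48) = t - 6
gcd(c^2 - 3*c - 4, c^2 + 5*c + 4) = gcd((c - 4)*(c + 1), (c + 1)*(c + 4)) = c + 1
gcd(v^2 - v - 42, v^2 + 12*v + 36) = v + 6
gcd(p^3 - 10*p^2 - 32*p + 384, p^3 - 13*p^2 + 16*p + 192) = p^2 - 16*p + 64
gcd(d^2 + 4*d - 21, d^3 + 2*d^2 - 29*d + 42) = d^2 + 4*d - 21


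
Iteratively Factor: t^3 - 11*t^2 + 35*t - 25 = (t - 5)*(t^2 - 6*t + 5) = (t - 5)^2*(t - 1)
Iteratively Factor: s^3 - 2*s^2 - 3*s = (s - 3)*(s^2 + s) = s*(s - 3)*(s + 1)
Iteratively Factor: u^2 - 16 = (u + 4)*(u - 4)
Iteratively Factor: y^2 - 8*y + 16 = (y - 4)*(y - 4)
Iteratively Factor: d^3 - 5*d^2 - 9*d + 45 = (d - 3)*(d^2 - 2*d - 15) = (d - 3)*(d + 3)*(d - 5)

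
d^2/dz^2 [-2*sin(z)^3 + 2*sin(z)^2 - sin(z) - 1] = 18*sin(z)^3 - 8*sin(z)^2 - 11*sin(z) + 4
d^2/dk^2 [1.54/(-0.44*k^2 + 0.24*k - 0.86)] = (0.596288*k^2 - 0.325248*k - 1.54*(0.88*k - 0.24)*(1.76*k - 0.48) + 1.165472)/(0.44*k^2 - 0.24*k + 0.86)^3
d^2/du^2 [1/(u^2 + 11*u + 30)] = 2*(-u^2 - 11*u + (2*u + 11)^2 - 30)/(u^2 + 11*u + 30)^3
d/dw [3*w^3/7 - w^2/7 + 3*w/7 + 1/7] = 9*w^2/7 - 2*w/7 + 3/7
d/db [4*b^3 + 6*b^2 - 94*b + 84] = 12*b^2 + 12*b - 94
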